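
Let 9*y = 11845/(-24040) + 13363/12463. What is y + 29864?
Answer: 1789517572129/59922104 ≈ 29864.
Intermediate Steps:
y = 3858273/59922104 (y = (11845/(-24040) + 13363/12463)/9 = (11845*(-1/24040) + 13363*(1/12463))/9 = (-2369/4808 + 13363/12463)/9 = (⅑)*(34724457/59922104) = 3858273/59922104 ≈ 0.064388)
y + 29864 = 3858273/59922104 + 29864 = 1789517572129/59922104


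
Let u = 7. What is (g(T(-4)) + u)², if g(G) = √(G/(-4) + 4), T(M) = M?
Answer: (7 + √5)² ≈ 85.305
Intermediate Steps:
g(G) = √(4 - G/4) (g(G) = √(G*(-¼) + 4) = √(-G/4 + 4) = √(4 - G/4))
(g(T(-4)) + u)² = (√(16 - 1*(-4))/2 + 7)² = (√(16 + 4)/2 + 7)² = (√20/2 + 7)² = ((2*√5)/2 + 7)² = (√5 + 7)² = (7 + √5)²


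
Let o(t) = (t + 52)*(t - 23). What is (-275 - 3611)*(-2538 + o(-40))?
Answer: 12800484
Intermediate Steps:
o(t) = (-23 + t)*(52 + t) (o(t) = (52 + t)*(-23 + t) = (-23 + t)*(52 + t))
(-275 - 3611)*(-2538 + o(-40)) = (-275 - 3611)*(-2538 + (-1196 + (-40)² + 29*(-40))) = -3886*(-2538 + (-1196 + 1600 - 1160)) = -3886*(-2538 - 756) = -3886*(-3294) = 12800484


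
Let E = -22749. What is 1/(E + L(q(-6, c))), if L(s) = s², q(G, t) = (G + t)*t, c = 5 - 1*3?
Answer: -1/22685 ≈ -4.4082e-5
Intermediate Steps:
c = 2 (c = 5 - 3 = 2)
q(G, t) = t*(G + t)
1/(E + L(q(-6, c))) = 1/(-22749 + (2*(-6 + 2))²) = 1/(-22749 + (2*(-4))²) = 1/(-22749 + (-8)²) = 1/(-22749 + 64) = 1/(-22685) = -1/22685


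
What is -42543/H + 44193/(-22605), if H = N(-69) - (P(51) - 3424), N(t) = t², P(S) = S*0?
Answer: -88226948/12334795 ≈ -7.1527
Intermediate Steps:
P(S) = 0
H = 8185 (H = (-69)² - (0 - 3424) = 4761 - 1*(-3424) = 4761 + 3424 = 8185)
-42543/H + 44193/(-22605) = -42543/8185 + 44193/(-22605) = -42543*1/8185 + 44193*(-1/22605) = -42543/8185 - 14731/7535 = -88226948/12334795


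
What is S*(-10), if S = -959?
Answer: 9590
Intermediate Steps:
S*(-10) = -959*(-10) = 9590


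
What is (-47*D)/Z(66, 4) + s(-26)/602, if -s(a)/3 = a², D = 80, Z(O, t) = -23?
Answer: 1108438/6923 ≈ 160.11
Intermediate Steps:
s(a) = -3*a²
(-47*D)/Z(66, 4) + s(-26)/602 = -47*80/(-23) - 3*(-26)²/602 = -3760*(-1/23) - 3*676*(1/602) = 3760/23 - 2028*1/602 = 3760/23 - 1014/301 = 1108438/6923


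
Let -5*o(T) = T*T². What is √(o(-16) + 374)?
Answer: √29830/5 ≈ 34.543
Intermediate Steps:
o(T) = -T³/5 (o(T) = -T*T²/5 = -T³/5)
√(o(-16) + 374) = √(-⅕*(-16)³ + 374) = √(-⅕*(-4096) + 374) = √(4096/5 + 374) = √(5966/5) = √29830/5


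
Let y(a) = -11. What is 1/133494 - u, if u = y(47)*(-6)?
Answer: -8810603/133494 ≈ -66.000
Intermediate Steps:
u = 66 (u = -11*(-6) = 66)
1/133494 - u = 1/133494 - 1*66 = 1/133494 - 66 = -8810603/133494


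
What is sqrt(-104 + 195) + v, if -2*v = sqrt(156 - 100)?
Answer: sqrt(91) - sqrt(14) ≈ 5.7977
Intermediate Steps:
v = -sqrt(14) (v = -sqrt(156 - 100)/2 = -sqrt(14) ≈ -3.7417)
sqrt(-104 + 195) + v = sqrt(-104 + 195) - sqrt(14) = sqrt(91) - sqrt(14)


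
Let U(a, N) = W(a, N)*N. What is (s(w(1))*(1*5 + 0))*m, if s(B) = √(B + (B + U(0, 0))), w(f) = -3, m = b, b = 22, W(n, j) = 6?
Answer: 110*I*√6 ≈ 269.44*I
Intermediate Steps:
m = 22
U(a, N) = 6*N
s(B) = √2*√B (s(B) = √(B + (B + 6*0)) = √(B + (B + 0)) = √(B + B) = √(2*B) = √2*√B)
(s(w(1))*(1*5 + 0))*m = ((√2*√(-3))*(1*5 + 0))*22 = ((√2*(I*√3))*(5 + 0))*22 = ((I*√6)*5)*22 = (5*I*√6)*22 = 110*I*√6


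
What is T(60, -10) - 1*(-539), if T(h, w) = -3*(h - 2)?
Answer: 365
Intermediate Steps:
T(h, w) = 6 - 3*h (T(h, w) = -3*(-2 + h) = 6 - 3*h)
T(60, -10) - 1*(-539) = (6 - 3*60) - 1*(-539) = (6 - 180) + 539 = -174 + 539 = 365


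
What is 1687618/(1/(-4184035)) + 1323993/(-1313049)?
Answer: -3090502763309555621/437683 ≈ -7.0611e+12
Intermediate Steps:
1687618/(1/(-4184035)) + 1323993/(-1313049) = 1687618/(-1/4184035) + 1323993*(-1/1313049) = 1687618*(-4184035) - 441331/437683 = -7061052778630 - 441331/437683 = -3090502763309555621/437683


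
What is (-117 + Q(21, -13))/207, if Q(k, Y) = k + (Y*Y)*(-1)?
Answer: -265/207 ≈ -1.2802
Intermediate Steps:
Q(k, Y) = k - Y² (Q(k, Y) = k + Y²*(-1) = k - Y²)
(-117 + Q(21, -13))/207 = (-117 + (21 - 1*(-13)²))/207 = (-117 + (21 - 1*169))/207 = (-117 + (21 - 169))/207 = (-117 - 148)/207 = (1/207)*(-265) = -265/207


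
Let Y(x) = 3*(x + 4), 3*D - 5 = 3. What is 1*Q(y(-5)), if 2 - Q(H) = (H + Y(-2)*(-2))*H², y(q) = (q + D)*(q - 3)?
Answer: -62666/27 ≈ -2321.0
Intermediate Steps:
D = 8/3 (D = 5/3 + (⅓)*3 = 5/3 + 1 = 8/3 ≈ 2.6667)
Y(x) = 12 + 3*x (Y(x) = 3*(4 + x) = 12 + 3*x)
y(q) = (-3 + q)*(8/3 + q) (y(q) = (q + 8/3)*(q - 3) = (8/3 + q)*(-3 + q) = (-3 + q)*(8/3 + q))
Q(H) = 2 - H²*(-12 + H) (Q(H) = 2 - (H + (12 + 3*(-2))*(-2))*H² = 2 - (H + (12 - 6)*(-2))*H² = 2 - (H + 6*(-2))*H² = 2 - (H - 12)*H² = 2 - (-12 + H)*H² = 2 - H²*(-12 + H))
1*Q(y(-5)) = 1*(2 - (-8 + (-5)² - ⅓*(-5))³ + 12*(-8 + (-5)² - ⅓*(-5))²) = 1*(2 - (-8 + 25 + 5/3)³ + 12*(-8 + 25 + 5/3)²) = 1*(2 - (56/3)³ + 12*(56/3)²) = 1*(2 - 1*175616/27 + 12*(3136/9)) = 1*(2 - 175616/27 + 12544/3) = 1*(-62666/27) = -62666/27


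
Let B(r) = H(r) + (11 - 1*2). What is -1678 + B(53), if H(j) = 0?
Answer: -1669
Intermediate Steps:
B(r) = 9 (B(r) = 0 + (11 - 1*2) = 0 + (11 - 2) = 0 + 9 = 9)
-1678 + B(53) = -1678 + 9 = -1669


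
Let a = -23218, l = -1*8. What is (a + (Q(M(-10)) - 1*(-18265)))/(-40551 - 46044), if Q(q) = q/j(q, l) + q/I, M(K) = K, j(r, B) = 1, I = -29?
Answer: 143917/2511255 ≈ 0.057309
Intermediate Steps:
l = -8
Q(q) = 28*q/29 (Q(q) = q/1 + q/(-29) = q*1 + q*(-1/29) = q - q/29 = 28*q/29)
(a + (Q(M(-10)) - 1*(-18265)))/(-40551 - 46044) = (-23218 + ((28/29)*(-10) - 1*(-18265)))/(-40551 - 46044) = (-23218 + (-280/29 + 18265))/(-86595) = (-23218 + 529405/29)*(-1/86595) = -143917/29*(-1/86595) = 143917/2511255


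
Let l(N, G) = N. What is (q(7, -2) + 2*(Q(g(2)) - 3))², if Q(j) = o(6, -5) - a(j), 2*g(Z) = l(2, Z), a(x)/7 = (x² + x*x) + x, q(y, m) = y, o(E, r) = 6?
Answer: 841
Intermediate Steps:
a(x) = 7*x + 14*x² (a(x) = 7*((x² + x*x) + x) = 7*((x² + x²) + x) = 7*(2*x² + x) = 7*(x + 2*x²) = 7*x + 14*x²)
g(Z) = 1 (g(Z) = (½)*2 = 1)
Q(j) = 6 - 7*j*(1 + 2*j)
(q(7, -2) + 2*(Q(g(2)) - 3))² = (7 + 2*((6 - 7*1*(1 + 2*1)) - 3))² = (7 + 2*((6 - 7*1*(1 + 2)) - 3))² = (7 + 2*((6 - 7*1*3) - 3))² = (7 + 2*((6 - 21) - 3))² = (7 + 2*(-15 - 3))² = (7 + 2*(-18))² = (7 - 36)² = (-29)² = 841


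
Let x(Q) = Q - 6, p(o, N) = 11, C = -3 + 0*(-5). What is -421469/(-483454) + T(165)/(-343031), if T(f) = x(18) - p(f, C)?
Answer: 144576449085/165839709074 ≈ 0.87178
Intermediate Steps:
C = -3 (C = -3 + 0 = -3)
x(Q) = -6 + Q
T(f) = 1 (T(f) = (-6 + 18) - 1*11 = 12 - 11 = 1)
-421469/(-483454) + T(165)/(-343031) = -421469/(-483454) + 1/(-343031) = -421469*(-1/483454) + 1*(-1/343031) = 421469/483454 - 1/343031 = 144576449085/165839709074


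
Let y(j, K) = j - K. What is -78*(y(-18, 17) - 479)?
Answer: 40092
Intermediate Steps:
-78*(y(-18, 17) - 479) = -78*((-18 - 1*17) - 479) = -78*((-18 - 17) - 479) = -78*(-35 - 479) = -78*(-514) = 40092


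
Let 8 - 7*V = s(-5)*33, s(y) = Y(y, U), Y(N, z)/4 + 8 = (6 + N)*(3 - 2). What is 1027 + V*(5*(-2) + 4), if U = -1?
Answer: 1597/7 ≈ 228.14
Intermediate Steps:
Y(N, z) = -8 + 4*N (Y(N, z) = -32 + 4*((6 + N)*(3 - 2)) = -32 + 4*((6 + N)*1) = -32 + 4*(6 + N) = -32 + (24 + 4*N) = -8 + 4*N)
s(y) = -8 + 4*y
V = 932/7 (V = 8/7 - (-8 + 4*(-5))*33/7 = 8/7 - (-8 - 20)*33/7 = 8/7 - (-4)*33 = 8/7 - ⅐*(-924) = 8/7 + 132 = 932/7 ≈ 133.14)
1027 + V*(5*(-2) + 4) = 1027 + 932*(5*(-2) + 4)/7 = 1027 + 932*(-10 + 4)/7 = 1027 + (932/7)*(-6) = 1027 - 5592/7 = 1597/7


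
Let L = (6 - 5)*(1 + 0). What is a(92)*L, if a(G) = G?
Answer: 92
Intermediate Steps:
L = 1 (L = 1*1 = 1)
a(92)*L = 92*1 = 92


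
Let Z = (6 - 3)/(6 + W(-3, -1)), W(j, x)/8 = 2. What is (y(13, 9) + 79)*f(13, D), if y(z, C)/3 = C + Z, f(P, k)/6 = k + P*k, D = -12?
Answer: -1179864/11 ≈ -1.0726e+5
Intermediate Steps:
W(j, x) = 16 (W(j, x) = 8*2 = 16)
Z = 3/22 (Z = (6 - 3)/(6 + 16) = 3/22 ≈ 0.13636)
f(P, k) = 6*k + 6*P*k (f(P, k) = 6*(k + P*k) = 6*k + 6*P*k)
y(z, C) = 9/22 + 3*C (y(z, C) = 3*(C + 3/22) = 3*(3/22 + C) = 9/22 + 3*C)
(y(13, 9) + 79)*f(13, D) = ((9/22 + 3*9) + 79)*(6*(-12)*(1 + 13)) = ((9/22 + 27) + 79)*(6*(-12)*14) = (603/22 + 79)*(-1008) = (2341/22)*(-1008) = -1179864/11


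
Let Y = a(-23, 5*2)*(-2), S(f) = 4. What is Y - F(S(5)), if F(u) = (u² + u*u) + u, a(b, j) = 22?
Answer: -80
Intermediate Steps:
F(u) = u + 2*u² (F(u) = (u² + u²) + u = 2*u² + u = u + 2*u²)
Y = -44 (Y = 22*(-2) = -44)
Y - F(S(5)) = -44 - 4*(1 + 2*4) = -44 - 4*(1 + 8) = -44 - 4*9 = -44 - 1*36 = -44 - 36 = -80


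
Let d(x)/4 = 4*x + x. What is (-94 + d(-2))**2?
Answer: 17956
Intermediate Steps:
d(x) = 20*x (d(x) = 4*(4*x + x) = 4*(5*x) = 20*x)
(-94 + d(-2))**2 = (-94 + 20*(-2))**2 = (-94 - 40)**2 = (-134)**2 = 17956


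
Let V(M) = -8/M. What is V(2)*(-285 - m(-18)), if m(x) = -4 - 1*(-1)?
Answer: 1128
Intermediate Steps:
m(x) = -3 (m(x) = -4 + 1 = -3)
V(2)*(-285 - m(-18)) = (-8/2)*(-285 - 1*(-3)) = (-8*½)*(-285 + 3) = -4*(-282) = 1128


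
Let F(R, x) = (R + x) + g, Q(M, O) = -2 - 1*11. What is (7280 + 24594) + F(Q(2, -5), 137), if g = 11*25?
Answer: 32273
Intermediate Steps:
Q(M, O) = -13 (Q(M, O) = -2 - 11 = -13)
g = 275
F(R, x) = 275 + R + x (F(R, x) = (R + x) + 275 = 275 + R + x)
(7280 + 24594) + F(Q(2, -5), 137) = (7280 + 24594) + (275 - 13 + 137) = 31874 + 399 = 32273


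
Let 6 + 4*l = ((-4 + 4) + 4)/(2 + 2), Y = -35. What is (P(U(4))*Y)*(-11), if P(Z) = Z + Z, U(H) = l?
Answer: -1925/2 ≈ -962.50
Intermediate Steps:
l = -5/4 (l = -3/2 + (((-4 + 4) + 4)/(2 + 2))/4 = -3/2 + ((0 + 4)/4)/4 = -3/2 + (4*(¼))/4 = -3/2 + (¼)*1 = -3/2 + ¼ = -5/4 ≈ -1.2500)
U(H) = -5/4
P(Z) = 2*Z
(P(U(4))*Y)*(-11) = ((2*(-5/4))*(-35))*(-11) = -5/2*(-35)*(-11) = (175/2)*(-11) = -1925/2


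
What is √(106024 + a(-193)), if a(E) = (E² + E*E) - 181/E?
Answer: √6724298911/193 ≈ 424.88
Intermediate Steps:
a(E) = -181/E + 2*E² (a(E) = (E² + E²) - 181/E = 2*E² - 181/E = -181/E + 2*E²)
√(106024 + a(-193)) = √(106024 + (-181 + 2*(-193)³)/(-193)) = √(106024 - (-181 + 2*(-7189057))/193) = √(106024 - (-181 - 14378114)/193) = √(106024 - 1/193*(-14378295)) = √(106024 + 14378295/193) = √(34840927/193) = √6724298911/193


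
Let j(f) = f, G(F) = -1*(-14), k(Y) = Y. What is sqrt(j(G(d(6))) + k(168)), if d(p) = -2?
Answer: sqrt(182) ≈ 13.491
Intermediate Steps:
G(F) = 14
sqrt(j(G(d(6))) + k(168)) = sqrt(14 + 168) = sqrt(182)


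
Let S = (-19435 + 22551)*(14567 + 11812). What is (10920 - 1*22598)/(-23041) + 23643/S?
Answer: 106715655995/210433360836 ≈ 0.50712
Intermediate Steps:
S = 82196964 (S = 3116*26379 = 82196964)
(10920 - 1*22598)/(-23041) + 23643/S = (10920 - 1*22598)/(-23041) + 23643/82196964 = (10920 - 22598)*(-1/23041) + 23643*(1/82196964) = -11678*(-1/23041) + 2627/9132996 = 11678/23041 + 2627/9132996 = 106715655995/210433360836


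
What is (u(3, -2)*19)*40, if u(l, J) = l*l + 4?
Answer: 9880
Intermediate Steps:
u(l, J) = 4 + l² (u(l, J) = l² + 4 = 4 + l²)
(u(3, -2)*19)*40 = ((4 + 3²)*19)*40 = ((4 + 9)*19)*40 = (13*19)*40 = 247*40 = 9880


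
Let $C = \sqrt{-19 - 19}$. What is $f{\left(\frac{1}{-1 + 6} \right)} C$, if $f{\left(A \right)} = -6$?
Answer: $- 6 i \sqrt{38} \approx - 36.987 i$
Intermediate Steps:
$C = i \sqrt{38}$ ($C = \sqrt{-38} = i \sqrt{38} \approx 6.1644 i$)
$f{\left(\frac{1}{-1 + 6} \right)} C = - 6 i \sqrt{38}$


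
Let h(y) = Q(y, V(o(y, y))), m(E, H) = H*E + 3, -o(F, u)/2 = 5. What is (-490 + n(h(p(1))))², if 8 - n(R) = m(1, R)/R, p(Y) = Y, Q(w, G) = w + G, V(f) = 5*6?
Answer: 224280576/961 ≈ 2.3338e+5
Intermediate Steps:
o(F, u) = -10 (o(F, u) = -2*5 = -10)
V(f) = 30
Q(w, G) = G + w
m(E, H) = 3 + E*H (m(E, H) = E*H + 3 = 3 + E*H)
h(y) = 30 + y
n(R) = 8 - (3 + R)/R (n(R) = 8 - (3 + 1*R)/R = 8 - (3 + R)/R)
(-490 + n(h(p(1))))² = (-490 + (7 - 3/(30 + 1)))² = (-490 + (7 - 3/31))² = (-490 + 214/31)² = (-14976/31)² = 224280576/961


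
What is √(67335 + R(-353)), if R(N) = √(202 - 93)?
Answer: √(67335 + √109) ≈ 259.51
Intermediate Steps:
R(N) = √109
√(67335 + R(-353)) = √(67335 + √109)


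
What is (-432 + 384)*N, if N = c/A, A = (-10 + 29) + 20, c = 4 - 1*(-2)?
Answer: -96/13 ≈ -7.3846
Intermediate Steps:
c = 6 (c = 4 + 2 = 6)
A = 39 (A = 19 + 20 = 39)
N = 2/13 (N = 6/39 = 6*(1/39) = 2/13 ≈ 0.15385)
(-432 + 384)*N = (-432 + 384)*(2/13) = -48*2/13 = -96/13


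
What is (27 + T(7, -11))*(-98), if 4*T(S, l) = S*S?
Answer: -7693/2 ≈ -3846.5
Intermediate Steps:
T(S, l) = S²/4 (T(S, l) = (S*S)/4 = S²/4)
(27 + T(7, -11))*(-98) = (27 + (¼)*7²)*(-98) = (27 + (¼)*49)*(-98) = (27 + 49/4)*(-98) = (157/4)*(-98) = -7693/2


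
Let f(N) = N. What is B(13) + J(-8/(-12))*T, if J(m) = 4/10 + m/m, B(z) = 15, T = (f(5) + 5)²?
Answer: 155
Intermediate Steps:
T = 100 (T = (5 + 5)² = 10² = 100)
J(m) = 7/5 (J(m) = 4*(⅒) + 1 = ⅖ + 1 = 7/5)
B(13) + J(-8/(-12))*T = 15 + (7/5)*100 = 15 + 140 = 155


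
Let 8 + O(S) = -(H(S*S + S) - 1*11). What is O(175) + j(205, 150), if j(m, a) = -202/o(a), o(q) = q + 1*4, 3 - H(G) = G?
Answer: 2371499/77 ≈ 30799.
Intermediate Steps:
H(G) = 3 - G
o(q) = 4 + q (o(q) = q + 4 = 4 + q)
j(m, a) = -202/(4 + a)
O(S) = S + S² (O(S) = -8 - ((3 - (S*S + S)) - 1*11) = -8 - ((3 - (S² + S)) - 11) = -8 - ((3 - (S + S²)) - 11) = -8 - ((3 + (-S - S²)) - 11) = -8 - ((3 - S - S²) - 11) = -8 - (-8 - S - S²) = -8 + (8 + S + S²) = S + S²)
O(175) + j(205, 150) = 175*(1 + 175) - 202/(4 + 150) = 175*176 - 202/154 = 30800 - 202*1/154 = 30800 - 101/77 = 2371499/77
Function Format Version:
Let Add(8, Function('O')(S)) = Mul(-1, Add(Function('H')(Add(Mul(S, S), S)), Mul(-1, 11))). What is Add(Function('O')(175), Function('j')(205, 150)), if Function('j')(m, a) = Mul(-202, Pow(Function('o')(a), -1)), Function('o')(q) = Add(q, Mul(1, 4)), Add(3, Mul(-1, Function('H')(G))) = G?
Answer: Rational(2371499, 77) ≈ 30799.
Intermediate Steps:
Function('H')(G) = Add(3, Mul(-1, G))
Function('o')(q) = Add(4, q) (Function('o')(q) = Add(q, 4) = Add(4, q))
Function('j')(m, a) = Mul(-202, Pow(Add(4, a), -1))
Function('O')(S) = Add(S, Pow(S, 2)) (Function('O')(S) = Add(-8, Mul(-1, Add(Add(3, Mul(-1, Add(Mul(S, S), S))), Mul(-1, 11)))) = Add(-8, Mul(-1, Add(Add(3, Mul(-1, Add(Pow(S, 2), S))), -11))) = Add(-8, Mul(-1, Add(Add(3, Mul(-1, Add(S, Pow(S, 2)))), -11))) = Add(-8, Mul(-1, Add(Add(3, Add(Mul(-1, S), Mul(-1, Pow(S, 2)))), -11))) = Add(-8, Mul(-1, Add(Add(3, Mul(-1, S), Mul(-1, Pow(S, 2))), -11))) = Add(-8, Mul(-1, Add(-8, Mul(-1, S), Mul(-1, Pow(S, 2))))) = Add(-8, Add(8, S, Pow(S, 2))) = Add(S, Pow(S, 2)))
Add(Function('O')(175), Function('j')(205, 150)) = Add(Mul(175, Add(1, 175)), Mul(-202, Pow(Add(4, 150), -1))) = Add(Mul(175, 176), Mul(-202, Pow(154, -1))) = Add(30800, Mul(-202, Rational(1, 154))) = Add(30800, Rational(-101, 77)) = Rational(2371499, 77)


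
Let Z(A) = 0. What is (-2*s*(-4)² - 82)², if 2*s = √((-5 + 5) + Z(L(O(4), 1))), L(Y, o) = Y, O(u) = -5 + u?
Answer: 6724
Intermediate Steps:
s = 0 (s = √((-5 + 5) + 0)/2 = √(0 + 0)/2 = √0/2 = (½)*0 = 0)
(-2*s*(-4)² - 82)² = (-2*0*(-4)² - 82)² = (0*16 - 82)² = (0 - 82)² = (-82)² = 6724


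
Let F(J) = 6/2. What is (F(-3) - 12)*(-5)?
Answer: 45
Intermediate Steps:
F(J) = 3 (F(J) = 6*(½) = 3)
(F(-3) - 12)*(-5) = (3 - 12)*(-5) = -9*(-5) = 45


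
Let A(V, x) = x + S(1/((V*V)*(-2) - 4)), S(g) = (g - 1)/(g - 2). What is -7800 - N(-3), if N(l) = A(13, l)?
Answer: -5341288/685 ≈ -7797.5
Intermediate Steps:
S(g) = (-1 + g)/(-2 + g)
A(V, x) = x + (-1 + 1/(-4 - 2*V²))/(-2 + 1/(-4 - 2*V²)) (A(V, x) = x + (-1 + 1/((V*V)*(-2) - 4))/(-2 + 1/((V*V)*(-2) - 4)) = x + (-1 + 1/(V²*(-2) - 4))/(-2 + 1/(V²*(-2) - 4)) = x + (-1 + 1/(-2*V² - 4))/(-2 + 1/(-2*V² - 4)) = x + (-1 + 1/(-4 - 2*V²))/(-2 + 1/(-4 - 2*V²)))
N(l) = 343/685 + l (N(l) = (5 + 2*13² + l*(9 + 4*13²))/(9 + 4*13²) = (5 + 2*169 + l*(9 + 4*169))/(9 + 4*169) = (5 + 338 + l*(9 + 676))/(9 + 676) = (5 + 338 + l*685)/685 = (5 + 338 + 685*l)/685 = (343 + 685*l)/685 = 343/685 + l)
-7800 - N(-3) = -7800 - (343/685 - 3) = -7800 - 1*(-1712/685) = -7800 + 1712/685 = -5341288/685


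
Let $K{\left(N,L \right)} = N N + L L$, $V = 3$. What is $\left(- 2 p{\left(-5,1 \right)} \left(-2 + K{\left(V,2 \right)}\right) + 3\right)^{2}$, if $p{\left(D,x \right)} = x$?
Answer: $361$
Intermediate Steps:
$K{\left(N,L \right)} = L^{2} + N^{2}$ ($K{\left(N,L \right)} = N^{2} + L^{2} = L^{2} + N^{2}$)
$\left(- 2 p{\left(-5,1 \right)} \left(-2 + K{\left(V,2 \right)}\right) + 3\right)^{2} = \left(- 2 \cdot 1 \left(-2 + \left(2^{2} + 3^{2}\right)\right) + 3\right)^{2} = \left(- 2 \cdot 1 \left(-2 + \left(4 + 9\right)\right) + 3\right)^{2} = \left(- 2 \cdot 1 \left(-2 + 13\right) + 3\right)^{2} = \left(- 2 \cdot 1 \cdot 11 + 3\right)^{2} = \left(\left(-2\right) 11 + 3\right)^{2} = \left(-22 + 3\right)^{2} = \left(-19\right)^{2} = 361$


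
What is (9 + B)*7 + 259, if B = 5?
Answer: 357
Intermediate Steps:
(9 + B)*7 + 259 = (9 + 5)*7 + 259 = 14*7 + 259 = 98 + 259 = 357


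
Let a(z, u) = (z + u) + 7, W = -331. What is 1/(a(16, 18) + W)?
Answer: -1/290 ≈ -0.0034483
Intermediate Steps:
a(z, u) = 7 + u + z (a(z, u) = (u + z) + 7 = 7 + u + z)
1/(a(16, 18) + W) = 1/((7 + 18 + 16) - 331) = 1/(41 - 331) = 1/(-290) = -1/290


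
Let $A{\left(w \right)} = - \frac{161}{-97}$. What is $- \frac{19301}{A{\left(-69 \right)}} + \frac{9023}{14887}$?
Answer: $- \frac{27869944036}{2396807} \approx -11628.0$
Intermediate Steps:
$A{\left(w \right)} = \frac{161}{97}$ ($A{\left(w \right)} = \left(-161\right) \left(- \frac{1}{97}\right) = \frac{161}{97}$)
$- \frac{19301}{A{\left(-69 \right)}} + \frac{9023}{14887} = - \frac{19301}{\frac{161}{97}} + \frac{9023}{14887} = \left(-19301\right) \frac{97}{161} + 9023 \cdot \frac{1}{14887} = - \frac{1872197}{161} + \frac{9023}{14887} = - \frac{27869944036}{2396807}$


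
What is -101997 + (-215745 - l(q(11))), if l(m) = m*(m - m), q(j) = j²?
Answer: -317742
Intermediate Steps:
l(m) = 0 (l(m) = m*0 = 0)
-101997 + (-215745 - l(q(11))) = -101997 + (-215745 - 1*0) = -101997 + (-215745 + 0) = -101997 - 215745 = -317742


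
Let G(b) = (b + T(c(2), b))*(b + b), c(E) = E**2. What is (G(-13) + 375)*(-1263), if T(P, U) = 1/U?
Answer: -903045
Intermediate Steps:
G(b) = 2*b*(b + 1/b) (G(b) = (b + 1/b)*(b + b) = (b + 1/b)*(2*b) = 2*b*(b + 1/b))
(G(-13) + 375)*(-1263) = ((2 + 2*(-13)**2) + 375)*(-1263) = ((2 + 2*169) + 375)*(-1263) = ((2 + 338) + 375)*(-1263) = (340 + 375)*(-1263) = 715*(-1263) = -903045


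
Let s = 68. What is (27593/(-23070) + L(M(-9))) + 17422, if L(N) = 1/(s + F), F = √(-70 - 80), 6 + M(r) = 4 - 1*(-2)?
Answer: 959331183869/55068090 - 5*I*√6/4774 ≈ 17421.0 - 0.0025654*I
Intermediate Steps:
M(r) = 0 (M(r) = -6 + (4 - 1*(-2)) = -6 + (4 + 2) = -6 + 6 = 0)
F = 5*I*√6 (F = √(-150) = 5*I*√6 ≈ 12.247*I)
L(N) = 1/(68 + 5*I*√6)
(27593/(-23070) + L(M(-9))) + 17422 = (27593/(-23070) + (34/2387 - 5*I*√6/4774)) + 17422 = (27593*(-1/23070) + (34/2387 - 5*I*√6/4774)) + 17422 = (-27593/23070 + (34/2387 - 5*I*√6/4774)) + 17422 = (-65080111/55068090 - 5*I*√6/4774) + 17422 = 959331183869/55068090 - 5*I*√6/4774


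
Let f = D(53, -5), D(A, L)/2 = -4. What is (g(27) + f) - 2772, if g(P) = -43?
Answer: -2823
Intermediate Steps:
D(A, L) = -8 (D(A, L) = 2*(-4) = -8)
f = -8
(g(27) + f) - 2772 = (-43 - 8) - 2772 = -51 - 2772 = -2823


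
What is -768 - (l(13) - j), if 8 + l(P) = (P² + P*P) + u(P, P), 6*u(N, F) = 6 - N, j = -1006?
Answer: -12617/6 ≈ -2102.8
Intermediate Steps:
u(N, F) = 1 - N/6 (u(N, F) = (6 - N)/6 = 1 - N/6)
l(P) = -7 + 2*P² - P/6 (l(P) = -8 + ((P² + P*P) + (1 - P/6)) = -8 + ((P² + P²) + (1 - P/6)) = -8 + (2*P² + (1 - P/6)) = -8 + (1 + 2*P² - P/6) = -7 + 2*P² - P/6)
-768 - (l(13) - j) = -768 - ((-7 + 2*13² - ⅙*13) - 1*(-1006)) = -768 - ((-7 + 2*169 - 13/6) + 1006) = -768 - ((-7 + 338 - 13/6) + 1006) = -768 - (1973/6 + 1006) = -768 - 1*8009/6 = -768 - 8009/6 = -12617/6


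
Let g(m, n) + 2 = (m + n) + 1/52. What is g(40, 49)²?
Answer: 20475625/2704 ≈ 7572.3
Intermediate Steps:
g(m, n) = -103/52 + m + n (g(m, n) = -2 + ((m + n) + 1/52) = -2 + (1/52 + m + n) = -103/52 + m + n)
g(40, 49)² = (-103/52 + 40 + 49)² = (4525/52)² = 20475625/2704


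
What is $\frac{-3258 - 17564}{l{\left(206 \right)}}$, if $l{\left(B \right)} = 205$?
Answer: $- \frac{20822}{205} \approx -101.57$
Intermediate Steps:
$\frac{-3258 - 17564}{l{\left(206 \right)}} = \frac{-3258 - 17564}{205} = \left(-3258 - 17564\right) \frac{1}{205} = \left(-20822\right) \frac{1}{205} = - \frac{20822}{205}$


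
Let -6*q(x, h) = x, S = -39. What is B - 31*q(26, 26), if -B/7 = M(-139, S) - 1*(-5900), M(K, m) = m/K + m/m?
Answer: -17169821/417 ≈ -41175.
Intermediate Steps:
q(x, h) = -x/6
M(K, m) = 1 + m/K (M(K, m) = m/K + 1 = 1 + m/K)
B = -5741946/139 (B = -7*((-139 - 39)/(-139) - 1*(-5900)) = -7*(-1/139*(-178) + 5900) = -7*(178/139 + 5900) = -7*820278/139 = -5741946/139 ≈ -41309.)
B - 31*q(26, 26) = -5741946/139 - (-31)*26/6 = -5741946/139 - 31*(-13/3) = -5741946/139 + 403/3 = -17169821/417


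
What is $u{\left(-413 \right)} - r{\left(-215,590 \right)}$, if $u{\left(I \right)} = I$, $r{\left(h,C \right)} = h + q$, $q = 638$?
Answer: $-836$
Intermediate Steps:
$r{\left(h,C \right)} = 638 + h$ ($r{\left(h,C \right)} = h + 638 = 638 + h$)
$u{\left(-413 \right)} - r{\left(-215,590 \right)} = -413 - \left(638 - 215\right) = -413 - 423 = -836$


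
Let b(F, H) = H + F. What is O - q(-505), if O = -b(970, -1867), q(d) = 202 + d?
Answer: 1200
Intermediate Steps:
b(F, H) = F + H
O = 897 (O = -(970 - 1867) = -1*(-897) = 897)
O - q(-505) = 897 - (202 - 505) = 897 - 1*(-303) = 897 + 303 = 1200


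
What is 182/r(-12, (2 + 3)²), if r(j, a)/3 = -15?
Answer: -182/45 ≈ -4.0444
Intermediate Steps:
r(j, a) = -45 (r(j, a) = 3*(-15) = -45)
182/r(-12, (2 + 3)²) = 182/(-45) = 182*(-1/45) = -182/45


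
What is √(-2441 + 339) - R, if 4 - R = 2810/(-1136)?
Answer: -3677/568 + I*√2102 ≈ -6.4736 + 45.848*I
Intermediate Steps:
R = 3677/568 (R = 4 - 2810/(-1136) = 4 - 2810*(-1)/1136 = 4 - 1*(-1405/568) = 4 + 1405/568 = 3677/568 ≈ 6.4736)
√(-2441 + 339) - R = √(-2441 + 339) - 1*3677/568 = √(-2102) - 3677/568 = I*√2102 - 3677/568 = -3677/568 + I*√2102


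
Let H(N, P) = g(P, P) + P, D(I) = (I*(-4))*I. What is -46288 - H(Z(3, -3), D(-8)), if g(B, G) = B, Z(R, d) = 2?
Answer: -45776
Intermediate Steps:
D(I) = -4*I**2 (D(I) = (-4*I)*I = -4*I**2)
H(N, P) = 2*P (H(N, P) = P + P = 2*P)
-46288 - H(Z(3, -3), D(-8)) = -46288 - 2*(-4*(-8)**2) = -46288 - 2*(-4*64) = -46288 - 2*(-256) = -46288 - 1*(-512) = -46288 + 512 = -45776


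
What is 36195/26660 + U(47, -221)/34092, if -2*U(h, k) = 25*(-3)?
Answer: 41165323/30296424 ≈ 1.3588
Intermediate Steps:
U(h, k) = 75/2 (U(h, k) = -25*(-3)/2 = -½*(-75) = 75/2)
36195/26660 + U(47, -221)/34092 = 36195/26660 + (75/2)/34092 = 36195*(1/26660) + (75/2)*(1/34092) = 7239/5332 + 25/22728 = 41165323/30296424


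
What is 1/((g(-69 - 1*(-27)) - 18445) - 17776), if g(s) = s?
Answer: -1/36263 ≈ -2.7576e-5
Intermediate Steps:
1/((g(-69 - 1*(-27)) - 18445) - 17776) = 1/(((-69 - 1*(-27)) - 18445) - 17776) = 1/(((-69 + 27) - 18445) - 17776) = 1/((-42 - 18445) - 17776) = 1/(-18487 - 17776) = 1/(-36263) = -1/36263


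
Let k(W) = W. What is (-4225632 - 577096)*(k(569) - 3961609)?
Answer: 19023797717120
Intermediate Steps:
(-4225632 - 577096)*(k(569) - 3961609) = (-4225632 - 577096)*(569 - 3961609) = -4802728*(-3961040) = 19023797717120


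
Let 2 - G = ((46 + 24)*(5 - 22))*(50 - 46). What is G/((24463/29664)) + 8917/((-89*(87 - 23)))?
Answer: 804398641157/139341248 ≈ 5772.9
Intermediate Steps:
G = 4762 (G = 2 - (46 + 24)*(5 - 22)*(50 - 46) = 2 - 70*(-17)*4 = 2 - (-1190)*4 = 2 - 1*(-4760) = 2 + 4760 = 4762)
G/((24463/29664)) + 8917/((-89*(87 - 23))) = 4762/((24463/29664)) + 8917/((-89*(87 - 23))) = 4762/((24463*(1/29664))) + 8917/((-89*64)) = 4762/(24463/29664) + 8917/(-5696) = 4762*(29664/24463) + 8917*(-1/5696) = 141259968/24463 - 8917/5696 = 804398641157/139341248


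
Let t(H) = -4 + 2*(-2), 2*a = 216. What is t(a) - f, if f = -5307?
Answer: 5299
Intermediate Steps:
a = 108 (a = (½)*216 = 108)
t(H) = -8 (t(H) = -4 - 4 = -8)
t(a) - f = -8 - 1*(-5307) = -8 + 5307 = 5299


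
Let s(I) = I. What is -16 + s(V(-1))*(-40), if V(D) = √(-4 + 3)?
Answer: -16 - 40*I ≈ -16.0 - 40.0*I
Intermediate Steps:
V(D) = I (V(D) = √(-1) = I)
-16 + s(V(-1))*(-40) = -16 + I*(-40) = -16 - 40*I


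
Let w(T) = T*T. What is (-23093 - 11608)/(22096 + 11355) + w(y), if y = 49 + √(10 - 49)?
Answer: 78976561/33451 + 98*I*√39 ≈ 2361.0 + 612.01*I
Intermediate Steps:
y = 49 + I*√39 (y = 49 + √(-39) = 49 + I*√39 ≈ 49.0 + 6.245*I)
w(T) = T²
(-23093 - 11608)/(22096 + 11355) + w(y) = (-23093 - 11608)/(22096 + 11355) + (49 + I*√39)² = -34701/33451 + (49 + I*√39)²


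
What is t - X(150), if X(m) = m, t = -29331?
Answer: -29481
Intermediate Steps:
t - X(150) = -29331 - 1*150 = -29331 - 150 = -29481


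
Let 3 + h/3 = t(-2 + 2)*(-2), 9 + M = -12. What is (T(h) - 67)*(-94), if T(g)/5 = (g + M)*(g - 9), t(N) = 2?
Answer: -585902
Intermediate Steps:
M = -21 (M = -9 - 12 = -21)
h = -21 (h = -9 + 3*(2*(-2)) = -9 + 3*(-4) = -9 - 12 = -21)
T(g) = 5*(-21 + g)*(-9 + g) (T(g) = 5*((g - 21)*(g - 9)) = 5*((-21 + g)*(-9 + g)) = 5*(-21 + g)*(-9 + g))
(T(h) - 67)*(-94) = ((945 - 150*(-21) + 5*(-21)²) - 67)*(-94) = ((945 + 3150 + 5*441) - 67)*(-94) = ((945 + 3150 + 2205) - 67)*(-94) = (6300 - 67)*(-94) = 6233*(-94) = -585902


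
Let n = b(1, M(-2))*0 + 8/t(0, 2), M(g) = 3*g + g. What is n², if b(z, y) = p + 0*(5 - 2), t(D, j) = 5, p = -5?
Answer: 64/25 ≈ 2.5600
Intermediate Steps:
M(g) = 4*g
b(z, y) = -5 (b(z, y) = -5 + 0*(5 - 2) = -5 + 0*3 = -5 + 0 = -5)
n = 8/5 (n = -5*0 + 8/5 = 0 + 8*(⅕) = 0 + 8/5 = 8/5 ≈ 1.6000)
n² = (8/5)² = 64/25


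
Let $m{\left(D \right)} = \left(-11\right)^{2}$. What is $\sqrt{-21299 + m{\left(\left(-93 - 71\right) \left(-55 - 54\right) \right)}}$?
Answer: $i \sqrt{21178} \approx 145.53 i$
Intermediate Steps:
$m{\left(D \right)} = 121$
$\sqrt{-21299 + m{\left(\left(-93 - 71\right) \left(-55 - 54\right) \right)}} = \sqrt{-21299 + 121} = \sqrt{-21178} = i \sqrt{21178}$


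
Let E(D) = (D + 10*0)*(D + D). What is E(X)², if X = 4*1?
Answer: 1024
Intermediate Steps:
X = 4
E(D) = 2*D² (E(D) = (D + 0)*(2*D) = D*(2*D) = 2*D²)
E(X)² = (2*4²)² = (2*16)² = 32² = 1024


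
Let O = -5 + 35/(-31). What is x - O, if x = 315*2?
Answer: 19720/31 ≈ 636.13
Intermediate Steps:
O = -190/31 (O = -5 - 1/31*35 = -5 - 35/31 = -190/31 ≈ -6.1290)
x = 630
x - O = 630 - 1*(-190/31) = 630 + 190/31 = 19720/31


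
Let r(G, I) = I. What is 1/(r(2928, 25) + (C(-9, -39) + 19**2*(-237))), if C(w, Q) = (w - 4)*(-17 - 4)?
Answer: -1/85259 ≈ -1.1729e-5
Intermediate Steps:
C(w, Q) = 84 - 21*w (C(w, Q) = (-4 + w)*(-21) = 84 - 21*w)
1/(r(2928, 25) + (C(-9, -39) + 19**2*(-237))) = 1/(25 + ((84 - 21*(-9)) + 19**2*(-237))) = 1/(25 + ((84 + 189) + 361*(-237))) = 1/(25 + (273 - 85557)) = 1/(25 - 85284) = 1/(-85259) = -1/85259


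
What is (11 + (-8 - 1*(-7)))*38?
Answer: 380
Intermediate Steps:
(11 + (-8 - 1*(-7)))*38 = (11 + (-8 + 7))*38 = (11 - 1)*38 = 10*38 = 380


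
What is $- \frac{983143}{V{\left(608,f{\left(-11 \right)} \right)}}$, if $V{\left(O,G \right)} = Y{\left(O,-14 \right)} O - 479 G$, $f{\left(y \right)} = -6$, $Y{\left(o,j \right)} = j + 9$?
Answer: $\frac{983143}{166} \approx 5922.5$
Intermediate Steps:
$Y{\left(o,j \right)} = 9 + j$
$V{\left(O,G \right)} = - 479 G - 5 O$ ($V{\left(O,G \right)} = \left(9 - 14\right) O - 479 G = - 5 O - 479 G = - 479 G - 5 O$)
$- \frac{983143}{V{\left(608,f{\left(-11 \right)} \right)}} = - \frac{983143}{\left(-479\right) \left(-6\right) - 3040} = - \frac{983143}{2874 - 3040} = - \frac{983143}{-166} = \left(-983143\right) \left(- \frac{1}{166}\right) = \frac{983143}{166}$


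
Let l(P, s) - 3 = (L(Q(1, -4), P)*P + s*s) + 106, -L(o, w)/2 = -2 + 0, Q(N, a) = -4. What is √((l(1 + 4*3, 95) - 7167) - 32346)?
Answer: I*√30327 ≈ 174.15*I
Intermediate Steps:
L(o, w) = 4 (L(o, w) = -2*(-2 + 0) = -2*(-2) = 4)
l(P, s) = 109 + s² + 4*P (l(P, s) = 3 + ((4*P + s*s) + 106) = 3 + ((4*P + s²) + 106) = 3 + ((s² + 4*P) + 106) = 3 + (106 + s² + 4*P) = 109 + s² + 4*P)
√((l(1 + 4*3, 95) - 7167) - 32346) = √(((109 + 95² + 4*(1 + 4*3)) - 7167) - 32346) = √(((109 + 9025 + 4*(1 + 12)) - 7167) - 32346) = √(((109 + 9025 + 4*13) - 7167) - 32346) = √(((109 + 9025 + 52) - 7167) - 32346) = √((9186 - 7167) - 32346) = √(2019 - 32346) = √(-30327) = I*√30327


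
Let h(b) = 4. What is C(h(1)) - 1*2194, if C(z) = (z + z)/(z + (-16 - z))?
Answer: -4389/2 ≈ -2194.5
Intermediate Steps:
C(z) = -z/8 (C(z) = (2*z)/(-16) = (2*z)*(-1/16) = -z/8)
C(h(1)) - 1*2194 = -1/8*4 - 1*2194 = -1/2 - 2194 = -4389/2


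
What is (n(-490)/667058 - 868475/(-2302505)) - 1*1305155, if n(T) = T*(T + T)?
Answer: -28637022806732820/21941491147 ≈ -1.3052e+6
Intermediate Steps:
n(T) = 2*T² (n(T) = T*(2*T) = 2*T²)
(n(-490)/667058 - 868475/(-2302505)) - 1*1305155 = ((2*(-490)²)/667058 - 868475/(-2302505)) - 1*1305155 = ((2*240100)*(1/667058) - 868475*(-1/2302505)) - 1305155 = (480200*(1/667058) + 173695/460501) - 1305155 = (34300/47647 + 173695/460501) - 1305155 = 24071229965/21941491147 - 1305155 = -28637022806732820/21941491147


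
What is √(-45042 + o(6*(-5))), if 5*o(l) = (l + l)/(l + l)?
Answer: I*√1126045/5 ≈ 212.23*I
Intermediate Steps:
o(l) = ⅕ (o(l) = ((l + l)/(l + l))/5 = ((2*l)/((2*l)))/5 = ((2*l)*(1/(2*l)))/5 = (⅕)*1 = ⅕)
√(-45042 + o(6*(-5))) = √(-45042 + ⅕) = √(-225209/5) = I*√1126045/5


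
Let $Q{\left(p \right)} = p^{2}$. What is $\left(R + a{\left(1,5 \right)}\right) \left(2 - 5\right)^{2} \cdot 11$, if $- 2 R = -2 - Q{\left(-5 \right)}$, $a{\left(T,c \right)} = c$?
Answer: $\frac{3663}{2} \approx 1831.5$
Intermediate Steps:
$R = \frac{27}{2}$ ($R = - \frac{-2 - \left(-5\right)^{2}}{2} = - \frac{-2 - 25}{2} = \left(- \frac{1}{2}\right) \left(-27\right) = \frac{27}{2} \approx 13.5$)
$\left(R + a{\left(1,5 \right)}\right) \left(2 - 5\right)^{2} \cdot 11 = \left(\frac{27}{2} + 5\right) \left(2 - 5\right)^{2} \cdot 11 = \frac{37 \left(-3\right)^{2}}{2} \cdot 11 = \frac{37}{2} \cdot 9 \cdot 11 = \frac{333}{2} \cdot 11 = \frac{3663}{2}$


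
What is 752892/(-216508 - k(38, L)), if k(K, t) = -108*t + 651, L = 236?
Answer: -752892/191671 ≈ -3.9280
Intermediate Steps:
k(K, t) = 651 - 108*t
752892/(-216508 - k(38, L)) = 752892/(-216508 - (651 - 108*236)) = 752892/(-216508 - (651 - 25488)) = 752892/(-216508 - 1*(-24837)) = 752892/(-216508 + 24837) = 752892/(-191671) = 752892*(-1/191671) = -752892/191671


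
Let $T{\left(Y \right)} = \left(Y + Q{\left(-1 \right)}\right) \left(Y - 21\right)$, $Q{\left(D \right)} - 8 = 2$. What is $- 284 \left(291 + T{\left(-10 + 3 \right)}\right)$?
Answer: $-58788$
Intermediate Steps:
$Q{\left(D \right)} = 10$ ($Q{\left(D \right)} = 8 + 2 = 10$)
$T{\left(Y \right)} = \left(-21 + Y\right) \left(10 + Y\right)$ ($T{\left(Y \right)} = \left(Y + 10\right) \left(Y - 21\right) = \left(10 + Y\right) \left(-21 + Y\right) = \left(-21 + Y\right) \left(10 + Y\right)$)
$- 284 \left(291 + T{\left(-10 + 3 \right)}\right) = - 284 \left(291 - \left(210 - \left(-10 + 3\right)^{2} + 11 \left(-10 + 3\right)\right)\right) = - 284 \left(291 - \left(133 - 49\right)\right) = - 284 \left(291 + \left(-210 + 49 + 77\right)\right) = - 284 \left(291 - 84\right) = \left(-284\right) 207 = -58788$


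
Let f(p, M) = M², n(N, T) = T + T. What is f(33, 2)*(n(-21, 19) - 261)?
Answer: -892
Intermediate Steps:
n(N, T) = 2*T
f(33, 2)*(n(-21, 19) - 261) = 2²*(2*19 - 261) = 4*(38 - 261) = 4*(-223) = -892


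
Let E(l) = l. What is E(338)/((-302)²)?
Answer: 169/45602 ≈ 0.0037060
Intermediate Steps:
E(338)/((-302)²) = 338/((-302)²) = 338/91204 = 338*(1/91204) = 169/45602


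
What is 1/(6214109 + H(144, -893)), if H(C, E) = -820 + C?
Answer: 1/6213433 ≈ 1.6094e-7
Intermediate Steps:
1/(6214109 + H(144, -893)) = 1/(6214109 + (-820 + 144)) = 1/(6214109 - 676) = 1/6213433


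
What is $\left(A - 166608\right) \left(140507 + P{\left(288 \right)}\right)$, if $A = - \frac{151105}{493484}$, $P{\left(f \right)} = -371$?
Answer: $- \frac{2880444098329818}{123371} \approx -2.3348 \cdot 10^{10}$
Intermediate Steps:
$A = - \frac{151105}{493484}$ ($A = \left(-151105\right) \frac{1}{493484} = - \frac{151105}{493484} \approx -0.3062$)
$\left(A - 166608\right) \left(140507 + P{\left(288 \right)}\right) = \left(- \frac{151105}{493484} - 166608\right) \left(140507 - 371\right) = \left(- \frac{82218533377}{493484}\right) 140136 = - \frac{2880444098329818}{123371}$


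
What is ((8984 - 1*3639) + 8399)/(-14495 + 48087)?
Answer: 1718/4199 ≈ 0.40914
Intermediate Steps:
((8984 - 1*3639) + 8399)/(-14495 + 48087) = ((8984 - 3639) + 8399)/33592 = (5345 + 8399)*(1/33592) = 13744*(1/33592) = 1718/4199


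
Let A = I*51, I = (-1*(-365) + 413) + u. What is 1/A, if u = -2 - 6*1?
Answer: 1/39270 ≈ 2.5465e-5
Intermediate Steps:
u = -8 (u = -2 - 6 = -8)
I = 770 (I = (-1*(-365) + 413) - 8 = (365 + 413) - 8 = 778 - 8 = 770)
A = 39270 (A = 770*51 = 39270)
1/A = 1/39270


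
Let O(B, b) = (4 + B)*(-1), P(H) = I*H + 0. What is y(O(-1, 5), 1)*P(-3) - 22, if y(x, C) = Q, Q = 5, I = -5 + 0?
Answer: 53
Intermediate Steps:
I = -5
P(H) = -5*H (P(H) = -5*H + 0 = -5*H)
O(B, b) = -4 - B
y(x, C) = 5
y(O(-1, 5), 1)*P(-3) - 22 = 5*(-5*(-3)) - 22 = 5*15 - 22 = 75 - 22 = 53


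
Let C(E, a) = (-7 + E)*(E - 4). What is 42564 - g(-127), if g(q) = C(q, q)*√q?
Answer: 42564 - 17554*I*√127 ≈ 42564.0 - 1.9782e+5*I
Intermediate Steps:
C(E, a) = (-7 + E)*(-4 + E)
g(q) = √q*(28 + q² - 11*q) (g(q) = (28 + q² - 11*q)*√q = √q*(28 + q² - 11*q))
42564 - g(-127) = 42564 - √(-127)*(28 + (-127)² - 11*(-127)) = 42564 - I*√127*(28 + 16129 + 1397) = 42564 - I*√127*17554 = 42564 - 17554*I*√127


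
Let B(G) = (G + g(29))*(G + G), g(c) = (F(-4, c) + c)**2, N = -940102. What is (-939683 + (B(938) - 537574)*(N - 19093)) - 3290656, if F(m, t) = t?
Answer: -7225599063049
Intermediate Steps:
g(c) = 4*c**2 (g(c) = (c + c)**2 = (2*c)**2 = 4*c**2)
B(G) = 2*G*(3364 + G) (B(G) = (G + 4*29**2)*(G + G) = (G + 4*841)*(2*G) = (G + 3364)*(2*G) = (3364 + G)*(2*G) = 2*G*(3364 + G))
(-939683 + (B(938) - 537574)*(N - 19093)) - 3290656 = (-939683 + (2*938*(3364 + 938) - 537574)*(-940102 - 19093)) - 3290656 = (-939683 + (2*938*4302 - 537574)*(-959195)) - 3290656 = (-939683 + (8070552 - 537574)*(-959195)) - 3290656 = (-939683 + 7532978*(-959195)) - 3290656 = (-939683 - 7225594832710) - 3290656 = -7225595772393 - 3290656 = -7225599063049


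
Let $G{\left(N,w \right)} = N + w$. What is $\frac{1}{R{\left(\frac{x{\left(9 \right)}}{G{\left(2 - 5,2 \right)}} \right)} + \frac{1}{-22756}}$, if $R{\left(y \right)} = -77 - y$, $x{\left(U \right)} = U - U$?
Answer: $- \frac{22756}{1752213} \approx -0.012987$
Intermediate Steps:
$x{\left(U \right)} = 0$
$\frac{1}{R{\left(\frac{x{\left(9 \right)}}{G{\left(2 - 5,2 \right)}} \right)} + \frac{1}{-22756}} = \frac{1}{\left(-77 - \frac{0}{\left(2 - 5\right) + 2}\right) + \frac{1}{-22756}} = \frac{1}{\left(-77 - \frac{0}{-3 + 2}\right) - \frac{1}{22756}} = \frac{1}{\left(-77 - \frac{0}{-1}\right) - \frac{1}{22756}} = \frac{1}{\left(-77 - 0 \left(-1\right)\right) - \frac{1}{22756}} = \frac{1}{\left(-77 - 0\right) - \frac{1}{22756}} = \frac{1}{\left(-77 + 0\right) - \frac{1}{22756}} = \frac{1}{-77 - \frac{1}{22756}} = \frac{1}{- \frac{1752213}{22756}} = - \frac{22756}{1752213}$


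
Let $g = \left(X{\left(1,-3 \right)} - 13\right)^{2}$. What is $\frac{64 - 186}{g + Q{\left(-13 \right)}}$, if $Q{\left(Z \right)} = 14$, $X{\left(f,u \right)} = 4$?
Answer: $- \frac{122}{95} \approx -1.2842$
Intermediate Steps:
$g = 81$ ($g = \left(4 - 13\right)^{2} = \left(-9\right)^{2} = 81$)
$\frac{64 - 186}{g + Q{\left(-13 \right)}} = \frac{64 - 186}{81 + 14} = - \frac{122}{95}$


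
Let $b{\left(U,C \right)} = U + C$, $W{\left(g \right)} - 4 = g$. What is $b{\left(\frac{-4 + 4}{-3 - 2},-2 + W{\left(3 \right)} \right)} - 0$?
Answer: $5$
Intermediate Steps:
$W{\left(g \right)} = 4 + g$
$b{\left(U,C \right)} = C + U$
$b{\left(\frac{-4 + 4}{-3 - 2},-2 + W{\left(3 \right)} \right)} - 0 = \left(\left(-2 + \left(4 + 3\right)\right) + \frac{-4 + 4}{-3 - 2}\right) - 0 = \left(\left(-2 + 7\right) + \frac{0}{-5}\right) + 0 = \left(5 + 0 \left(- \frac{1}{5}\right)\right) + 0 = \left(5 + 0\right) + 0 = 5 + 0 = 5$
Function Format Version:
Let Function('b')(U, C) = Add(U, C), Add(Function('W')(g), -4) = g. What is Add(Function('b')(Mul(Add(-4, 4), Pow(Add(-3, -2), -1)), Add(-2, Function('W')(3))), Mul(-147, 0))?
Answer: 5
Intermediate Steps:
Function('W')(g) = Add(4, g)
Function('b')(U, C) = Add(C, U)
Add(Function('b')(Mul(Add(-4, 4), Pow(Add(-3, -2), -1)), Add(-2, Function('W')(3))), Mul(-147, 0)) = Add(Add(Add(-2, Add(4, 3)), Mul(Add(-4, 4), Pow(Add(-3, -2), -1))), Mul(-147, 0)) = Add(Add(Add(-2, 7), Mul(0, Pow(-5, -1))), 0) = Add(Add(5, Mul(0, Rational(-1, 5))), 0) = Add(Add(5, 0), 0) = Add(5, 0) = 5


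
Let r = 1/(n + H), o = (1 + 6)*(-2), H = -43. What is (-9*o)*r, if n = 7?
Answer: -7/2 ≈ -3.5000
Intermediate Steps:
o = -14 (o = 7*(-2) = -14)
r = -1/36 (r = 1/(7 - 43) = 1/(-36) = -1/36 ≈ -0.027778)
(-9*o)*r = -9*(-14)*(-1/36) = 126*(-1/36) = -7/2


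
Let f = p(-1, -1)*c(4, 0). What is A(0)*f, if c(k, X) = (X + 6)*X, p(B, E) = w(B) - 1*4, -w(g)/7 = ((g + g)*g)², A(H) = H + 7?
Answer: 0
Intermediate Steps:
A(H) = 7 + H
w(g) = -28*g⁴ (w(g) = -7*g²*(g + g)² = -7*4*g⁴ = -28*g⁴)
p(B, E) = -4 - 28*B⁴ (p(B, E) = -28*B⁴ - 1*4 = -28*B⁴ - 4 = -4 - 28*B⁴)
c(k, X) = X*(6 + X) (c(k, X) = (6 + X)*X = X*(6 + X))
f = 0 (f = (-4 - 28*(-1)⁴)*(0*(6 + 0)) = (-4 - 28*1)*(0*6) = (-4 - 28)*0 = -32*0 = 0)
A(0)*f = (7 + 0)*0 = 7*0 = 0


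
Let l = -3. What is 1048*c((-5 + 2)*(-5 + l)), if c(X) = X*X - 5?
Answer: 598408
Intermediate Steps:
c(X) = -5 + X**2 (c(X) = X**2 - 5 = -5 + X**2)
1048*c((-5 + 2)*(-5 + l)) = 1048*(-5 + ((-5 + 2)*(-5 - 3))**2) = 1048*(-5 + (-3*(-8))**2) = 1048*(-5 + 24**2) = 1048*(-5 + 576) = 1048*571 = 598408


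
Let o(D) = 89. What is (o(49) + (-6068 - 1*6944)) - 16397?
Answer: -29320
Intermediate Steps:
(o(49) + (-6068 - 1*6944)) - 16397 = (89 + (-6068 - 1*6944)) - 16397 = (89 + (-6068 - 6944)) - 16397 = (89 - 13012) - 16397 = -12923 - 16397 = -29320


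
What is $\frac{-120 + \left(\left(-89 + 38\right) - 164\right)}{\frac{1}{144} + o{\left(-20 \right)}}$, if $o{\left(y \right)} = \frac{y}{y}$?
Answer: $- \frac{9648}{29} \approx -332.69$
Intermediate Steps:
$o{\left(y \right)} = 1$
$\frac{-120 + \left(\left(-89 + 38\right) - 164\right)}{\frac{1}{144} + o{\left(-20 \right)}} = \frac{-120 + \left(\left(-89 + 38\right) - 164\right)}{\frac{1}{144} + 1} = \frac{-120 - 215}{\frac{1}{144} + 1} = \frac{-120 - 215}{\frac{145}{144}} = \left(-335\right) \frac{144}{145} = - \frac{9648}{29}$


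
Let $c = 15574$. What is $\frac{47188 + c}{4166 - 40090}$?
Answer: $- \frac{4483}{2566} \approx -1.7471$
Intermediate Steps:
$\frac{47188 + c}{4166 - 40090} = \frac{47188 + 15574}{4166 - 40090} = \frac{62762}{-35924} = 62762 \left(- \frac{1}{35924}\right) = - \frac{4483}{2566}$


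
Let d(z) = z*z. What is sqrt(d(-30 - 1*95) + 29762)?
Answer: 123*sqrt(3) ≈ 213.04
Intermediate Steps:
d(z) = z**2
sqrt(d(-30 - 1*95) + 29762) = sqrt((-30 - 1*95)**2 + 29762) = sqrt((-30 - 95)**2 + 29762) = sqrt((-125)**2 + 29762) = sqrt(15625 + 29762) = sqrt(45387) = 123*sqrt(3)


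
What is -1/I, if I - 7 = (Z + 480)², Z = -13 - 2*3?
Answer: -1/212528 ≈ -4.7053e-6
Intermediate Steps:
Z = -19 (Z = -13 - 6 = -19)
I = 212528 (I = 7 + (-19 + 480)² = 7 + 461² = 7 + 212521 = 212528)
-1/I = -1/212528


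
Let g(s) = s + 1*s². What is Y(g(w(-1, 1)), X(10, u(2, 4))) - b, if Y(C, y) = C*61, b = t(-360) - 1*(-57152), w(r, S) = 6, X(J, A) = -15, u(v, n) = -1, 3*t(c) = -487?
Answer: -163283/3 ≈ -54428.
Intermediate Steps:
t(c) = -487/3 (t(c) = (⅓)*(-487) = -487/3)
b = 170969/3 (b = -487/3 - 1*(-57152) = -487/3 + 57152 = 170969/3 ≈ 56990.)
g(s) = s + s²
Y(C, y) = 61*C
Y(g(w(-1, 1)), X(10, u(2, 4))) - b = 61*(6*(1 + 6)) - 1*170969/3 = 61*(6*7) - 170969/3 = 61*42 - 170969/3 = 2562 - 170969/3 = -163283/3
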